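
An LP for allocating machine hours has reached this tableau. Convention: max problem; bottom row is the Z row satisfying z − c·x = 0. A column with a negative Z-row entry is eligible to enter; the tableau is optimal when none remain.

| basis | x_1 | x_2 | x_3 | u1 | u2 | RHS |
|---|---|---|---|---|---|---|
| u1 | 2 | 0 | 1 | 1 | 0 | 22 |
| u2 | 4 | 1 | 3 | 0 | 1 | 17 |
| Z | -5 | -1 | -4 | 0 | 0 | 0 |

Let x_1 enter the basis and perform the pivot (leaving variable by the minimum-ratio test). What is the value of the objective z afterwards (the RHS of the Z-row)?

Ratio test on column x_1 — row 1: 22/2 = 11; row 2: 17/4 = 17/4. Minimum is 17/4 at row 2 (u2 leaves); pivot element 4.
Pivot on row 2; the Z-row RHS becomes 0 − (-5)·(17/4) = 85/4.

85/4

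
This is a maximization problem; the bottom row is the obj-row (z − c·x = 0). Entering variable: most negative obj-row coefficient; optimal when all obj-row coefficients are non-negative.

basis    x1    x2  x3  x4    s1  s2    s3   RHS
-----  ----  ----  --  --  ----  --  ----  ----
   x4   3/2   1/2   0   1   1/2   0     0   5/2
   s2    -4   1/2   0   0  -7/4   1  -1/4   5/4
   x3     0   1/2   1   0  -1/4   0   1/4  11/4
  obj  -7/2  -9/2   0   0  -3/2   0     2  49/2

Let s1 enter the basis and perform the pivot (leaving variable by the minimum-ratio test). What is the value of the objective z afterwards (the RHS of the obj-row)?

Ratio test on column s1 — row 1: (5/2)/(1/2) = 5; row 2: entry -7/4 ≤ 0; row 3: entry -1/4 ≤ 0. Minimum is 5 at row 1 (x4 leaves); pivot element 1/2.
Pivot on row 1; the obj-row RHS becomes 49/2 − (-3/2)·5 = 32.

32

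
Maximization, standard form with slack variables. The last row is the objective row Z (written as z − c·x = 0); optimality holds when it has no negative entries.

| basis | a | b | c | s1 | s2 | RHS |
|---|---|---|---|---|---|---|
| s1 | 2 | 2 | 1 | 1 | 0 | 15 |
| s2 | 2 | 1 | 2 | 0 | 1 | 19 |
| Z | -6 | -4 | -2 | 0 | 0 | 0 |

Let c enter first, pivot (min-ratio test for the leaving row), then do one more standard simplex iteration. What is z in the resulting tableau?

41

Ratio test on column c — row 1: 15/1 = 15; row 2: 19/2 = 19/2. Minimum is 19/2 at row 2 (s2 leaves); pivot element 2.
Pivot on row 2; the Z-row RHS becomes 0 − (-2)·(19/2) = 19.
Next entering variable (most negative Z-row entry -4): a.
Ratio test on column a — row 1: (11/2)/1 = 11/2; row 2: (19/2)/1 = 19/2. Minimum is 11/2 at row 1 (s1 leaves); pivot element 1.
After the second pivot the Z-row RHS is 19 − (-4)·(11/2) = 41.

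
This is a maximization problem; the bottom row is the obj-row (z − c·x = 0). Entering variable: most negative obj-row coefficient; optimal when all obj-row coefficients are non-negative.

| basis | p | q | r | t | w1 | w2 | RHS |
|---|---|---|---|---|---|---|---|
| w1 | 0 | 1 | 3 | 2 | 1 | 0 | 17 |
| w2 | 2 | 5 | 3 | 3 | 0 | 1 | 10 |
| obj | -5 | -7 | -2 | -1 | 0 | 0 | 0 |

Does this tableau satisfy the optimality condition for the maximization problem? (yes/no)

The obj-row has a negative entry -7 in column q, so it is not optimal.

no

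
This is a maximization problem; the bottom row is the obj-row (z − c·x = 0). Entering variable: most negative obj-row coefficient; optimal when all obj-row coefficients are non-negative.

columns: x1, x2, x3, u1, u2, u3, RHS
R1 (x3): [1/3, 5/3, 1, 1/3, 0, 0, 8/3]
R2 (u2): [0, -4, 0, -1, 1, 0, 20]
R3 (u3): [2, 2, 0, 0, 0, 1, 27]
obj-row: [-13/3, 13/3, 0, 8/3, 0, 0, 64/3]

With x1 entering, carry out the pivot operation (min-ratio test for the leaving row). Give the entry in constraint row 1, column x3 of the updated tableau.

Ratio test on column x1 — row 1: (8/3)/(1/3) = 8; row 2: entry 0 ≤ 0; row 3: 27/2 = 27/2. Minimum is 8 at row 1 (x3 leaves); pivot element 1/3.
Divide row 1 by 1/3; eliminate column x1 from the other rows.
In the new row 1, the x3 entry is the old entry divided by the pivot: 1/(1/3) = 3.

3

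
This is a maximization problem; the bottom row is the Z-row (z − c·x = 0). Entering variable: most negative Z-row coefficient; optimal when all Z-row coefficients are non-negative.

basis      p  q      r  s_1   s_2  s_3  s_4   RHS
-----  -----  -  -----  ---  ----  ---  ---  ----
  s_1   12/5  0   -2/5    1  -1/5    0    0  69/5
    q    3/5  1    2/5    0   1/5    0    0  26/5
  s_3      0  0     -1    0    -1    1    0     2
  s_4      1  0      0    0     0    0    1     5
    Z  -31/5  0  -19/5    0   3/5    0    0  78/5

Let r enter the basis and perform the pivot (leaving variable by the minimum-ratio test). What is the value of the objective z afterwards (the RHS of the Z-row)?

Ratio test on column r — row 1: entry -2/5 ≤ 0; row 2: (26/5)/(2/5) = 13; row 3: entry -1 ≤ 0; row 4: entry 0 ≤ 0. Minimum is 13 at row 2 (q leaves); pivot element 2/5.
Pivot on row 2; the Z-row RHS becomes 78/5 − (-19/5)·13 = 65.

65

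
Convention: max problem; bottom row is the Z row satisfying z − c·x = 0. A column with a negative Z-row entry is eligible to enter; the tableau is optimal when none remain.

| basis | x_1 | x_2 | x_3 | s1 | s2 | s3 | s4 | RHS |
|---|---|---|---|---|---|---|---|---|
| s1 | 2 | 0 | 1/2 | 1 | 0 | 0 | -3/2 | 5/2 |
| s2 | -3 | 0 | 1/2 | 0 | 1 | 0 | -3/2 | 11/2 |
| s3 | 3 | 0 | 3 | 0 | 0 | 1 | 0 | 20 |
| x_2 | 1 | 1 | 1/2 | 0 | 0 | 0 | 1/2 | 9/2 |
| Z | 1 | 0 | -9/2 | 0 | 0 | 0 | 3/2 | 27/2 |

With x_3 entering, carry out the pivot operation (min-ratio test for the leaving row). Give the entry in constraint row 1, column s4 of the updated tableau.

Ratio test on column x_3 — row 1: (5/2)/(1/2) = 5; row 2: (11/2)/(1/2) = 11; row 3: 20/3 = 20/3; row 4: (9/2)/(1/2) = 9. Minimum is 5 at row 1 (s1 leaves); pivot element 1/2.
Divide row 1 by 1/2; eliminate column x_3 from the other rows.
In the new row 1, the s4 entry is the old entry divided by the pivot: (-3/2)/(1/2) = -3.

-3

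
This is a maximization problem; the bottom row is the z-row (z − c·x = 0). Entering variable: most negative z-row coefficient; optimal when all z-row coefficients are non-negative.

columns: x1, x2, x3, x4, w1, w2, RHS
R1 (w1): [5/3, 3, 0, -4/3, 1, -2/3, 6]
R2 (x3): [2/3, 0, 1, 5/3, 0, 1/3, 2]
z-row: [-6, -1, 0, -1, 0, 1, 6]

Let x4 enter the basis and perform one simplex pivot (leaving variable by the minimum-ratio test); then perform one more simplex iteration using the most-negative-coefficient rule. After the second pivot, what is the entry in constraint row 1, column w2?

-3/2

Ratio test on column x4 — row 1: entry -4/3 ≤ 0; row 2: 2/(5/3) = 6/5. Minimum is 6/5 at row 2 (x3 leaves); pivot element 5/3.
Divide row 2 by 5/3; eliminate column x4 from the other rows.
Second iteration: most negative z-row entry is -28/5 in column x1, so x1 enters.
Ratio test on column x1 — row 1: (38/5)/(11/5) = 38/11; row 2: (6/5)/(2/5) = 3. Minimum is 3 at row 2 (x4 leaves); pivot element 2/5.
Divide row 2 by 2/5; eliminate column x1 from the other rows.
After both pivots, the entry at constraint row 1, column w2 is -3/2.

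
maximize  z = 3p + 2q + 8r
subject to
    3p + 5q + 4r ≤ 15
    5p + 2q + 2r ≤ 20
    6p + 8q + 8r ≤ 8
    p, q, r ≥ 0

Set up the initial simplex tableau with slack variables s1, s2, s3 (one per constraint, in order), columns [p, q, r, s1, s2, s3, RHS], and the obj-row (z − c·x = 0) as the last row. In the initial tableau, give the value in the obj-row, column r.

The obj-row carries the negated objective coefficients: the r entry is -8.

-8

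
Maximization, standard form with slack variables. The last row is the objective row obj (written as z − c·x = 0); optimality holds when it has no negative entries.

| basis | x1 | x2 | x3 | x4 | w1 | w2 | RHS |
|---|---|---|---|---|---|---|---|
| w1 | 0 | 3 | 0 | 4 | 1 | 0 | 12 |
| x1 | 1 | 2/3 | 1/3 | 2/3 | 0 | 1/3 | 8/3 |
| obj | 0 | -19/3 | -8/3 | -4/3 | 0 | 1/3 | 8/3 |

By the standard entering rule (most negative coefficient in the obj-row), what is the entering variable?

x2

Negative obj-row entries: x2: -19/3, x3: -8/3, x4: -4/3.
The most negative is -19/3 in column x2, so x2 enters.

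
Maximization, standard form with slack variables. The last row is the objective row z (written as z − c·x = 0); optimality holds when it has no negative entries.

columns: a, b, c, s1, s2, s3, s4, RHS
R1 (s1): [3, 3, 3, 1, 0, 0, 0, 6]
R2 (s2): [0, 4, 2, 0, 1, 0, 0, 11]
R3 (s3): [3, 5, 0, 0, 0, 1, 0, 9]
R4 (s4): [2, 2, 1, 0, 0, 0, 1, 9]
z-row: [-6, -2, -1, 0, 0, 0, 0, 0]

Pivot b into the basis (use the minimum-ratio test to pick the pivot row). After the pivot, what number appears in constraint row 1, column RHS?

Ratio test on column b — row 1: 6/3 = 2; row 2: 11/4 = 11/4; row 3: 9/5 = 9/5; row 4: 9/2 = 9/2. Minimum is 9/5 at row 3 (s3 leaves); pivot element 5.
Divide row 3 by 5; eliminate column b from the other rows.
Row 1 update in column RHS: 6 − 3·(9/5) = 3/5.

3/5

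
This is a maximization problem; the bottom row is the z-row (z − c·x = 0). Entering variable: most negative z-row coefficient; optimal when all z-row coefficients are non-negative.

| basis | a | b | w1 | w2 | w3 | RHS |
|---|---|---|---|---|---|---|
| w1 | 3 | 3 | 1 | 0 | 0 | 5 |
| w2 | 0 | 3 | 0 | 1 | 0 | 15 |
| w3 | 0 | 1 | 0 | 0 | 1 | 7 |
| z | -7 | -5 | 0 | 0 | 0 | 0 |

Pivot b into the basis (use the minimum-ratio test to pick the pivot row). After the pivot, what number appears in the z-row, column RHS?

Ratio test on column b — row 1: 5/3 = 5/3; row 2: 15/3 = 5; row 3: 7/1 = 7. Minimum is 5/3 at row 1 (w1 leaves); pivot element 3.
Divide row 1 by 3; eliminate column b from the other rows.
z-row update in column RHS: 0 − (-5)·(5/3) = 25/3.

25/3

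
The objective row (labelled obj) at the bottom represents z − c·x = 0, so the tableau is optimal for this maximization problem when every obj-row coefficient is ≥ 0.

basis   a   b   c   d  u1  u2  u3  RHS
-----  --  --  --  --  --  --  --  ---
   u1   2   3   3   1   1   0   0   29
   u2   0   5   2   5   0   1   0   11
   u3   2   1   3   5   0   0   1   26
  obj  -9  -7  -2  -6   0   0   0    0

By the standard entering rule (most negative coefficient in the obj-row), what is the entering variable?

a

Negative obj-row entries: a: -9, b: -7, c: -2, d: -6.
The most negative is -9 in column a, so a enters.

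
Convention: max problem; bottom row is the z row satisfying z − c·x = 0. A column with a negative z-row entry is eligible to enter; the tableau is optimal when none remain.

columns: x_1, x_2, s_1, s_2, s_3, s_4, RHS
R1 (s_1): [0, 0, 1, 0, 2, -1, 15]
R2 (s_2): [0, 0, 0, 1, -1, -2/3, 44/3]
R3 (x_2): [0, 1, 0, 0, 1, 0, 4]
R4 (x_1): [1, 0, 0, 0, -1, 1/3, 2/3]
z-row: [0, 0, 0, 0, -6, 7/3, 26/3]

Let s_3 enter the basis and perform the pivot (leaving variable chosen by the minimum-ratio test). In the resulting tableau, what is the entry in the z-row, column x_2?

Ratio test on column s_3 — row 1: 15/2 = 15/2; row 2: entry -1 ≤ 0; row 3: 4/1 = 4; row 4: entry -1 ≤ 0. Minimum is 4 at row 3 (x_2 leaves); pivot element 1.
Divide row 3 by 1; eliminate column s_3 from the other rows.
z-row update in column x_2: 0 − (-6)·1 = 6.

6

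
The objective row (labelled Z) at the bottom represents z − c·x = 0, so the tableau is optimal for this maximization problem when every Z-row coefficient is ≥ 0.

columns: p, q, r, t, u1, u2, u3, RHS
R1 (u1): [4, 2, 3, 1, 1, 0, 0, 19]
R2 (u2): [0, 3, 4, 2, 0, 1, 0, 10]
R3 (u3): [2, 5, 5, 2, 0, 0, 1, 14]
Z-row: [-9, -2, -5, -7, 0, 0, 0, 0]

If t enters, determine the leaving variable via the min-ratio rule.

Column t entries and ratios — u1: 19/1 = 19; u2: 10/2 = 5; u3: 14/2 = 7.
Smallest ratio is 5 in the row of u2, so u2 leaves.

u2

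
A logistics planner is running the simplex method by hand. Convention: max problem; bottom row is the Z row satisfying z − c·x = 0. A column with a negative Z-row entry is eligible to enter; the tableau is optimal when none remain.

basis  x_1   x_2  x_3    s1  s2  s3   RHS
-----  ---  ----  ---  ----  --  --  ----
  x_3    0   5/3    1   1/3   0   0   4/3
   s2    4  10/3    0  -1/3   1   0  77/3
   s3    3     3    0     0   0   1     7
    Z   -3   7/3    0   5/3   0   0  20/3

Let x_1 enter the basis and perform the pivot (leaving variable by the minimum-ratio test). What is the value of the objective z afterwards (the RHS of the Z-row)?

Ratio test on column x_1 — row 1: entry 0 ≤ 0; row 2: (77/3)/4 = 77/12; row 3: 7/3 = 7/3. Minimum is 7/3 at row 3 (s3 leaves); pivot element 3.
Pivot on row 3; the Z-row RHS becomes 20/3 − (-3)·(7/3) = 41/3.

41/3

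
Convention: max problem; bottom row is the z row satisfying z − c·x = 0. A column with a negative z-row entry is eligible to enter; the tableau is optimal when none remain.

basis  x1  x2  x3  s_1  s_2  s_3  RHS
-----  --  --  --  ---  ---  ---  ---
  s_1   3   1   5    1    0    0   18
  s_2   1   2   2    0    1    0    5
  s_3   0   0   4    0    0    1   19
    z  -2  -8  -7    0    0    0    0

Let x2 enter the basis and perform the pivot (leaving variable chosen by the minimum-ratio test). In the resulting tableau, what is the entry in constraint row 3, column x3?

4

Ratio test on column x2 — row 1: 18/1 = 18; row 2: 5/2 = 5/2; row 3: entry 0 ≤ 0. Minimum is 5/2 at row 2 (s_2 leaves); pivot element 2.
Divide row 2 by 2; eliminate column x2 from the other rows.
Row 3 update in column x3: 4 − 0·1 = 4.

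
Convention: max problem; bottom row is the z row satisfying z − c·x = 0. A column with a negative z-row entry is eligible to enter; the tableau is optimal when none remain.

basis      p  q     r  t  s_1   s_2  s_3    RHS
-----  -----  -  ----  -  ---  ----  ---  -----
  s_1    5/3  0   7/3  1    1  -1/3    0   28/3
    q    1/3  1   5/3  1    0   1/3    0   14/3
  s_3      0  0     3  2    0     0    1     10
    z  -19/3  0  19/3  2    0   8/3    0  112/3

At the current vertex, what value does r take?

r is not in the basis, so in the current basic feasible solution r = 0.

0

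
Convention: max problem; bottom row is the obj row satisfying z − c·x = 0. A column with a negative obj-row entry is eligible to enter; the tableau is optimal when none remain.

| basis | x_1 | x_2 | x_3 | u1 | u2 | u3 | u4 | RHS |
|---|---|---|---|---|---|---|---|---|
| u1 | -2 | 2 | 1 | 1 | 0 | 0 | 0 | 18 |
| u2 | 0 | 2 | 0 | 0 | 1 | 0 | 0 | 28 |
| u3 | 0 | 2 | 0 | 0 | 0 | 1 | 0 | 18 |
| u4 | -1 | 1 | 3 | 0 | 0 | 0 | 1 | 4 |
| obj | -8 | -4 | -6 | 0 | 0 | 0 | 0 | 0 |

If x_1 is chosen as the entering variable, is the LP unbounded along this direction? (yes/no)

Every constraint-row entry in column x_1 is ≤ 0, so increasing x_1 is unbounded.

yes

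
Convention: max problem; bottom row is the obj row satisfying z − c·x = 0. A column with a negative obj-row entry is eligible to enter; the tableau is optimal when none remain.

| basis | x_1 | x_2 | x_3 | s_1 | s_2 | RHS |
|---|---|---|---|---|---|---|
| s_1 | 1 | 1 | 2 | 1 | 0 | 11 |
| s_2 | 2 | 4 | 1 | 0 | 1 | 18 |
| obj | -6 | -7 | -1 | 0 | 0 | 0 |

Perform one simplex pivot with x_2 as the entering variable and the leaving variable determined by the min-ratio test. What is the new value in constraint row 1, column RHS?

Ratio test on column x_2 — row 1: 11/1 = 11; row 2: 18/4 = 9/2. Minimum is 9/2 at row 2 (s_2 leaves); pivot element 4.
Divide row 2 by 4; eliminate column x_2 from the other rows.
Row 1 update in column RHS: 11 − 1·(9/2) = 13/2.

13/2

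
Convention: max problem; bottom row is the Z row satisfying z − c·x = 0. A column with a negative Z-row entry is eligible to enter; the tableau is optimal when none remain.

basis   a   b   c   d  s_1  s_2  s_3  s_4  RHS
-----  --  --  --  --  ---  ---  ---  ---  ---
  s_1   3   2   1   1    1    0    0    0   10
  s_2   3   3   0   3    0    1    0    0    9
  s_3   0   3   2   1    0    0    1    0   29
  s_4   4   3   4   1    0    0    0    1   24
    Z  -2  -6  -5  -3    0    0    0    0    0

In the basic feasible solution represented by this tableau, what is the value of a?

0

a is not in the basis, so in the current basic feasible solution a = 0.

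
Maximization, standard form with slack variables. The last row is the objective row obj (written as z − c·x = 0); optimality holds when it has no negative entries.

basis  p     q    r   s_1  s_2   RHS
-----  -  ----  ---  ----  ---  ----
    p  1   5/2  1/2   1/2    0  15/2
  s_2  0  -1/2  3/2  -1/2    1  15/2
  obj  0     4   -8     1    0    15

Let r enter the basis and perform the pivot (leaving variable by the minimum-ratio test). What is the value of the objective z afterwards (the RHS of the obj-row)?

55

Ratio test on column r — row 1: (15/2)/(1/2) = 15; row 2: (15/2)/(3/2) = 5. Minimum is 5 at row 2 (s_2 leaves); pivot element 3/2.
Pivot on row 2; the obj-row RHS becomes 15 − (-8)·5 = 55.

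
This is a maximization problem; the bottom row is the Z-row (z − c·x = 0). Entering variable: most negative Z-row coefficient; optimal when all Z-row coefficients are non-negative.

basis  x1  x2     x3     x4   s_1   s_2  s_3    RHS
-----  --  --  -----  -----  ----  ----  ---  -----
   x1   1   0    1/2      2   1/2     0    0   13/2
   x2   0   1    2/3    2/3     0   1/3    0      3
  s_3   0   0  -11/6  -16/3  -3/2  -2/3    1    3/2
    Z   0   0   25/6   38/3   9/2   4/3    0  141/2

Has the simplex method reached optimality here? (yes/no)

yes

Every Z-row coefficient is ≥ 0, so the tableau is optimal.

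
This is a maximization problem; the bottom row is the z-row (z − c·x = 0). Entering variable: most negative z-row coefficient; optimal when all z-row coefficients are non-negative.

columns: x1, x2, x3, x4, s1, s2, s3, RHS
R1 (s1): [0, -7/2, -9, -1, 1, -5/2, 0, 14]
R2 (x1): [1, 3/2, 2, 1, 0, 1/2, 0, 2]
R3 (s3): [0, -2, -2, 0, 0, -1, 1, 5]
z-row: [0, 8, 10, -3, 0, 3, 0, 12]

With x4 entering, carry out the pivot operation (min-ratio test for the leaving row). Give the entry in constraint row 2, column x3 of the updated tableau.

Ratio test on column x4 — row 1: entry -1 ≤ 0; row 2: 2/1 = 2; row 3: entry 0 ≤ 0. Minimum is 2 at row 2 (x1 leaves); pivot element 1.
Divide row 2 by 1; eliminate column x4 from the other rows.
In the new row 2, the x3 entry is the old entry divided by the pivot: 2/1 = 2.

2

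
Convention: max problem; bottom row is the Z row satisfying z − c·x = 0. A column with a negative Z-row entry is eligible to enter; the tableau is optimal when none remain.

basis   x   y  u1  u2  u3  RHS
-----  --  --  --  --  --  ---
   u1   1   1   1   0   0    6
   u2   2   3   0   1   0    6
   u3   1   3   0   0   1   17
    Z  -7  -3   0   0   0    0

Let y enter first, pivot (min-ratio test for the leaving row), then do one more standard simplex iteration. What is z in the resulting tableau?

Ratio test on column y — row 1: 6/1 = 6; row 2: 6/3 = 2; row 3: 17/3 = 17/3. Minimum is 2 at row 2 (u2 leaves); pivot element 3.
Pivot on row 2; the Z-row RHS becomes 0 − (-3)·2 = 6.
Next entering variable (most negative Z-row entry -5): x.
Ratio test on column x — row 1: 4/(1/3) = 12; row 2: 2/(2/3) = 3; row 3: entry -1 ≤ 0. Minimum is 3 at row 2 (y leaves); pivot element 2/3.
After the second pivot the Z-row RHS is 6 − (-5)·3 = 21.

21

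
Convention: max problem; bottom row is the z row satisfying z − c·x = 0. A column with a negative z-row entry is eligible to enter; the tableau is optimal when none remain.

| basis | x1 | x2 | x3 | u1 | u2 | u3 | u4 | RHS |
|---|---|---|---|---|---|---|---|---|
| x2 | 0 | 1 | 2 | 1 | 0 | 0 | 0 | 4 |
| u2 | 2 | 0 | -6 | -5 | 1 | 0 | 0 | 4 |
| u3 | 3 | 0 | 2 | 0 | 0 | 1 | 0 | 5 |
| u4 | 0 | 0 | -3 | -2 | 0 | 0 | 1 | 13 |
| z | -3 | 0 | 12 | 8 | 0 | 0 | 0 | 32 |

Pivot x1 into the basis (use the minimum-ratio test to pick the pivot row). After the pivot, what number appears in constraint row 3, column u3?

1/3

Ratio test on column x1 — row 1: entry 0 ≤ 0; row 2: 4/2 = 2; row 3: 5/3 = 5/3; row 4: entry 0 ≤ 0. Minimum is 5/3 at row 3 (u3 leaves); pivot element 3.
Divide row 3 by 3; eliminate column x1 from the other rows.
In the new row 3, the u3 entry is the old entry divided by the pivot: 1/3 = 1/3.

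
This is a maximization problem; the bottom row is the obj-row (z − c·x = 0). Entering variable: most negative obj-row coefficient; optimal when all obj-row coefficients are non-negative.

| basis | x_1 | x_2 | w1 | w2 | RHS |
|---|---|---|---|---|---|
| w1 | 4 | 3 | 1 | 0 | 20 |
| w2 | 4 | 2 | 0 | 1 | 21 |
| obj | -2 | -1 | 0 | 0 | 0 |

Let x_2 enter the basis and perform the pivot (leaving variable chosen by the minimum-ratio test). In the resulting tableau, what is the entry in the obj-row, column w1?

Ratio test on column x_2 — row 1: 20/3 = 20/3; row 2: 21/2 = 21/2. Minimum is 20/3 at row 1 (w1 leaves); pivot element 3.
Divide row 1 by 3; eliminate column x_2 from the other rows.
obj-row update in column w1: 0 − (-1)·(1/3) = 1/3.

1/3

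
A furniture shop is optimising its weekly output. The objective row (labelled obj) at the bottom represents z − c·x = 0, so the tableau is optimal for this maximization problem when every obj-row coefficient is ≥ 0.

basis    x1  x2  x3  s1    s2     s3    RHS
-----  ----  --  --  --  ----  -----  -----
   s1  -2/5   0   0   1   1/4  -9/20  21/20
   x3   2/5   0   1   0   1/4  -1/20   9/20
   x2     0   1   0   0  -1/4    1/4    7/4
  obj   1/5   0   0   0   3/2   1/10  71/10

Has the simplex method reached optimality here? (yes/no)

yes

Every obj-row coefficient is ≥ 0, so the tableau is optimal.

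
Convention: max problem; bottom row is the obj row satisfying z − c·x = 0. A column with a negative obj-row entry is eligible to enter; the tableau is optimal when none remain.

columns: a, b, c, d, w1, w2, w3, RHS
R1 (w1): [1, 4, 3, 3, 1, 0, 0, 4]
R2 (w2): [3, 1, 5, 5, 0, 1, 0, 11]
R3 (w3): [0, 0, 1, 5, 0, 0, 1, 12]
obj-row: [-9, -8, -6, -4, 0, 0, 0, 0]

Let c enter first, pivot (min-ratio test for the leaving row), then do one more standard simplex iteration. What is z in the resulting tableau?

Ratio test on column c — row 1: 4/3 = 4/3; row 2: 11/5 = 11/5; row 3: 12/1 = 12. Minimum is 4/3 at row 1 (w1 leaves); pivot element 3.
Pivot on row 1; the obj-row RHS becomes 0 − (-6)·(4/3) = 8.
Next entering variable (most negative obj-row entry -7): a.
Ratio test on column a — row 1: (4/3)/(1/3) = 4; row 2: (13/3)/(4/3) = 13/4; row 3: entry -1/3 ≤ 0. Minimum is 13/4 at row 2 (w2 leaves); pivot element 4/3.
After the second pivot the obj-row RHS is 8 − (-7)·(13/4) = 123/4.

123/4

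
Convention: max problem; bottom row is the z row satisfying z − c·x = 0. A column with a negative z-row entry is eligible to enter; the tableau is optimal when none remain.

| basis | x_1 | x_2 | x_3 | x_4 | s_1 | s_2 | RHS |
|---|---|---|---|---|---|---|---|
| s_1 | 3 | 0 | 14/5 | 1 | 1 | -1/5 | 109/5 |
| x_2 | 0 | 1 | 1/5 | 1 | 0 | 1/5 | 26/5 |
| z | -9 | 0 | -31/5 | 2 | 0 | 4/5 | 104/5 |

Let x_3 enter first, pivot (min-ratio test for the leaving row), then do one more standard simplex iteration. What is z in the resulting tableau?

431/5

Ratio test on column x_3 — row 1: (109/5)/(14/5) = 109/14; row 2: (26/5)/(1/5) = 26. Minimum is 109/14 at row 1 (s_1 leaves); pivot element 14/5.
Pivot on row 1; the z-row RHS becomes 104/5 − (-31/5)·(109/14) = 967/14.
Next entering variable (most negative z-row entry -33/14): x_1.
Ratio test on column x_1 — row 1: (109/14)/(15/14) = 109/15; row 2: entry -3/14 ≤ 0. Minimum is 109/15 at row 1 (x_3 leaves); pivot element 15/14.
After the second pivot the z-row RHS is 967/14 − (-33/14)·(109/15) = 431/5.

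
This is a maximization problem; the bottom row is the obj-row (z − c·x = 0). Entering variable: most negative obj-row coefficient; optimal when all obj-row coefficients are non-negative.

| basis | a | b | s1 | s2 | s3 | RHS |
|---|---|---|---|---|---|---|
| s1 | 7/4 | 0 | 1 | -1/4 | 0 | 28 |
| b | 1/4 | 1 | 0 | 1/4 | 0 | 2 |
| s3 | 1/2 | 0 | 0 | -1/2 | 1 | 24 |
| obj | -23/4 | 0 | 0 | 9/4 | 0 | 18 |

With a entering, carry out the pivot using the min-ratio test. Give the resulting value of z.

Ratio test on column a — row 1: 28/(7/4) = 16; row 2: 2/(1/4) = 8; row 3: 24/(1/2) = 48. Minimum is 8 at row 2 (b leaves); pivot element 1/4.
Pivot on row 2; the obj-row RHS becomes 18 − (-23/4)·8 = 64.

64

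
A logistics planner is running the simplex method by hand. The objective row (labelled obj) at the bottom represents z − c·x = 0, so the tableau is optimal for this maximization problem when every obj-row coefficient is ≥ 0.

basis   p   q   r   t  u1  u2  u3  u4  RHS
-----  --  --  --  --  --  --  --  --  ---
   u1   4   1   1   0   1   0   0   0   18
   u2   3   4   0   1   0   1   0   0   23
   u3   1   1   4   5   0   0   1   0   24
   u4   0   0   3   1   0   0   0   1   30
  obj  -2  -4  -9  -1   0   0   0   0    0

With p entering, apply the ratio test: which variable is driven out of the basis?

u1

Column p entries and ratios — u1: 18/4 = 9/2; u2: 23/3 = 23/3; u3: 24/1 = 24; u4: 0 ≤ 0, skip.
Smallest ratio is 9/2 in the row of u1, so u1 leaves.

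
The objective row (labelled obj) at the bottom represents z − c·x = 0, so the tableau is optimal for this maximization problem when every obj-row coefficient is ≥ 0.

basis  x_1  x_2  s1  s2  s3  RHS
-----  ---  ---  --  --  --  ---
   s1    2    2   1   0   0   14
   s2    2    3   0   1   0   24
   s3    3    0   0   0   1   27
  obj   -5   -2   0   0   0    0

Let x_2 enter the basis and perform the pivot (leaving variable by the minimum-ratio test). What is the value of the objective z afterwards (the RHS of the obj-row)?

Ratio test on column x_2 — row 1: 14/2 = 7; row 2: 24/3 = 8; row 3: entry 0 ≤ 0. Minimum is 7 at row 1 (s1 leaves); pivot element 2.
Pivot on row 1; the obj-row RHS becomes 0 − (-2)·7 = 14.

14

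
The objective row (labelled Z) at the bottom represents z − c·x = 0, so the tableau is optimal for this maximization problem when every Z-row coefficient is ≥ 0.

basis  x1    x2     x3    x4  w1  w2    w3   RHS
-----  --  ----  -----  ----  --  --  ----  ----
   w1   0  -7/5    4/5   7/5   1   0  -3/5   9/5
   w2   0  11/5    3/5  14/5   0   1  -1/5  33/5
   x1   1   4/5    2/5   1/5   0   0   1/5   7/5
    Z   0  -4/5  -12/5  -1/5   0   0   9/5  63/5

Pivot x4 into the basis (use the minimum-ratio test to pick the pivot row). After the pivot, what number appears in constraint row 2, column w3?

Ratio test on column x4 — row 1: (9/5)/(7/5) = 9/7; row 2: (33/5)/(14/5) = 33/14; row 3: (7/5)/(1/5) = 7. Minimum is 9/7 at row 1 (w1 leaves); pivot element 7/5.
Divide row 1 by 7/5; eliminate column x4 from the other rows.
Row 2 update in column w3: -1/5 − (14/5)·(-3/7) = 1.

1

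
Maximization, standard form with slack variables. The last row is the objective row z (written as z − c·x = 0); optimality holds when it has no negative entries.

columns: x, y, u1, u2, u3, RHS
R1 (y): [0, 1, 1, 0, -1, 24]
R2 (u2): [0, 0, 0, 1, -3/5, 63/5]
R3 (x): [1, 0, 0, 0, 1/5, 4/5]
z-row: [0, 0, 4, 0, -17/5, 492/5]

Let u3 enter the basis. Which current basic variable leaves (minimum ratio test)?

Column u3 entries and ratios — y: -1 ≤ 0, skip; u2: -3/5 ≤ 0, skip; x: (4/5)/(1/5) = 4.
Smallest ratio is 4 in the row of x, so x leaves.

x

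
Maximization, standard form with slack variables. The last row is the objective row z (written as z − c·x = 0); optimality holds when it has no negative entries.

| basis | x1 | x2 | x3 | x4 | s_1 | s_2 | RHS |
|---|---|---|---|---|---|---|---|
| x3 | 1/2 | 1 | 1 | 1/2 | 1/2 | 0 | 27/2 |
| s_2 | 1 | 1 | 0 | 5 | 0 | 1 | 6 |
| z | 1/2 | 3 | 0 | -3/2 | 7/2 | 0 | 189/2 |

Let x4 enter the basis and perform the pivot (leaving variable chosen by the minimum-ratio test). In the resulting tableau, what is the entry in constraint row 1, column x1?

2/5

Ratio test on column x4 — row 1: (27/2)/(1/2) = 27; row 2: 6/5 = 6/5. Minimum is 6/5 at row 2 (s_2 leaves); pivot element 5.
Divide row 2 by 5; eliminate column x4 from the other rows.
Row 1 update in column x1: 1/2 − (1/2)·(1/5) = 2/5.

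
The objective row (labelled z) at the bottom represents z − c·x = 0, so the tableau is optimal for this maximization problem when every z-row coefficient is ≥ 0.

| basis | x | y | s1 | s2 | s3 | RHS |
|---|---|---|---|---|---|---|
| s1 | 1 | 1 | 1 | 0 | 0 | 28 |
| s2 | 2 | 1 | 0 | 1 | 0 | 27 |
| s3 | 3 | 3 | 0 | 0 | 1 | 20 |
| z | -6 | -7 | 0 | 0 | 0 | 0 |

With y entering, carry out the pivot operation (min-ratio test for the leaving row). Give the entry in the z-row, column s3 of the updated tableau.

7/3

Ratio test on column y — row 1: 28/1 = 28; row 2: 27/1 = 27; row 3: 20/3 = 20/3. Minimum is 20/3 at row 3 (s3 leaves); pivot element 3.
Divide row 3 by 3; eliminate column y from the other rows.
z-row update in column s3: 0 − (-7)·(1/3) = 7/3.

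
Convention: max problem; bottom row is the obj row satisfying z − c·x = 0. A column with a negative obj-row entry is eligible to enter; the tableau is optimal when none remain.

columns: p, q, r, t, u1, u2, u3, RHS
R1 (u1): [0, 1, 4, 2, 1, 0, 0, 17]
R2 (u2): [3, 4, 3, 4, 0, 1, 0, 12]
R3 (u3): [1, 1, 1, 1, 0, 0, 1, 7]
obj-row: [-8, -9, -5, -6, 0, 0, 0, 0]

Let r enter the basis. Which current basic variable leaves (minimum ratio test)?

u2

Column r entries and ratios — u1: 17/4 = 17/4; u2: 12/3 = 4; u3: 7/1 = 7.
Smallest ratio is 4 in the row of u2, so u2 leaves.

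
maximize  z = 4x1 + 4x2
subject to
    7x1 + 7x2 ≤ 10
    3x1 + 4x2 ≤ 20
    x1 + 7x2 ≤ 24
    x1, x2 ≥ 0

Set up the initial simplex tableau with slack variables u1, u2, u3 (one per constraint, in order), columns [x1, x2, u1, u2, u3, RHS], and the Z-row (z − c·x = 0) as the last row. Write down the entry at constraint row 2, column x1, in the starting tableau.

3

Constraint 2 has coefficient 3 on x1.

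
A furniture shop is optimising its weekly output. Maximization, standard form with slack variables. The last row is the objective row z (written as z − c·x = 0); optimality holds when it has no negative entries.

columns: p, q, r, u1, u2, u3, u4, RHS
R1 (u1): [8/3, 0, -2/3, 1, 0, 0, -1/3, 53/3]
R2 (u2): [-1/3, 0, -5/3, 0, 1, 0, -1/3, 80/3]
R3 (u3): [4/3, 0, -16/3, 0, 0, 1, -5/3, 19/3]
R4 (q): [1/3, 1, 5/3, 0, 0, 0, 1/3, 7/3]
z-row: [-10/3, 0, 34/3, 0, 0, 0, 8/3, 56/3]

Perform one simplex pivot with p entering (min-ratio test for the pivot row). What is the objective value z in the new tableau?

Ratio test on column p — row 1: (53/3)/(8/3) = 53/8; row 2: entry -1/3 ≤ 0; row 3: (19/3)/(4/3) = 19/4; row 4: (7/3)/(1/3) = 7. Minimum is 19/4 at row 3 (u3 leaves); pivot element 4/3.
Pivot on row 3; the z-row RHS becomes 56/3 − (-10/3)·(19/4) = 69/2.

69/2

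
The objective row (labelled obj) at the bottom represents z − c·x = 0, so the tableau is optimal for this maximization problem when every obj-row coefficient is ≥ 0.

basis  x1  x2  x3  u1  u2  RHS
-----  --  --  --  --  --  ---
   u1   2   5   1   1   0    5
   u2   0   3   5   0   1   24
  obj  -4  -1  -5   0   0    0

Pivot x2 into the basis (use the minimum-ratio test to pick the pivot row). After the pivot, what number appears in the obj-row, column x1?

-18/5

Ratio test on column x2 — row 1: 5/5 = 1; row 2: 24/3 = 8. Minimum is 1 at row 1 (u1 leaves); pivot element 5.
Divide row 1 by 5; eliminate column x2 from the other rows.
obj-row update in column x1: -4 − (-1)·(2/5) = -18/5.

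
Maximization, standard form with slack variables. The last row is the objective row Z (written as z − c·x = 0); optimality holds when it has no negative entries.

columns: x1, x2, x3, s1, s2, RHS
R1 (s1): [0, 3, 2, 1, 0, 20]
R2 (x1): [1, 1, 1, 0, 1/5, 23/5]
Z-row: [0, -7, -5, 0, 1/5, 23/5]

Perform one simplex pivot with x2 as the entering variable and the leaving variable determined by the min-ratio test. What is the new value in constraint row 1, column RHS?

31/5

Ratio test on column x2 — row 1: 20/3 = 20/3; row 2: (23/5)/1 = 23/5. Minimum is 23/5 at row 2 (x1 leaves); pivot element 1.
Divide row 2 by 1; eliminate column x2 from the other rows.
Row 1 update in column RHS: 20 − 3·(23/5) = 31/5.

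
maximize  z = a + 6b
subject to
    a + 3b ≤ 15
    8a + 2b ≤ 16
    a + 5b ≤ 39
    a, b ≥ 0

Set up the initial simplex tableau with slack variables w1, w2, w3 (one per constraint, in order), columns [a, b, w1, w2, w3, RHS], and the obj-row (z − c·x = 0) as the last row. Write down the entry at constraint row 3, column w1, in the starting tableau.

Slack w1 belongs to constraint 1; its column is the unit vector e_1, so the entry in row 3 is 0.

0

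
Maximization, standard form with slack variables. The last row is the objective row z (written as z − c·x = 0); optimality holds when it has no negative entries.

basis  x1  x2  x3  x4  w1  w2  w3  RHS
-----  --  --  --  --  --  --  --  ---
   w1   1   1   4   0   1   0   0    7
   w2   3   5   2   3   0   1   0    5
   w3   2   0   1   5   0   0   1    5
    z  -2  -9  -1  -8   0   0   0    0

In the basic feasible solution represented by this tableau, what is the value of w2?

w2 is basic (row 2); its value is the RHS of that row, 5.

5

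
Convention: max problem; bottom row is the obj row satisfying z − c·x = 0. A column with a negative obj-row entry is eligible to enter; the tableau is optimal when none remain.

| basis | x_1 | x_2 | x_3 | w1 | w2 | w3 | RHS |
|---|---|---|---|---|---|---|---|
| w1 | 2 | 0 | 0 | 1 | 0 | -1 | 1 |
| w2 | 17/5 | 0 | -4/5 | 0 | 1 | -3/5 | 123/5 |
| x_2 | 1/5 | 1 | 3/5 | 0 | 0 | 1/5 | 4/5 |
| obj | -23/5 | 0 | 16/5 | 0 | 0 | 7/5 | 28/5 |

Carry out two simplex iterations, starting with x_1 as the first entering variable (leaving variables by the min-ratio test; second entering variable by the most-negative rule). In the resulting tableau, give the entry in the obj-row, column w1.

2

Ratio test on column x_1 — row 1: 1/2 = 1/2; row 2: (123/5)/(17/5) = 123/17; row 3: (4/5)/(1/5) = 4. Minimum is 1/2 at row 1 (w1 leaves); pivot element 2.
Divide row 1 by 2; eliminate column x_1 from the other rows.
Second iteration: most negative obj-row entry is -9/10 in column w3, so w3 enters.
Ratio test on column w3 — row 1: entry -1/2 ≤ 0; row 2: (229/10)/(11/10) = 229/11; row 3: (7/10)/(3/10) = 7/3. Minimum is 7/3 at row 3 (x_2 leaves); pivot element 3/10.
Divide row 3 by 3/10; eliminate column w3 from the other rows.
After both pivots, the entry at the obj-row, column w1 is 2.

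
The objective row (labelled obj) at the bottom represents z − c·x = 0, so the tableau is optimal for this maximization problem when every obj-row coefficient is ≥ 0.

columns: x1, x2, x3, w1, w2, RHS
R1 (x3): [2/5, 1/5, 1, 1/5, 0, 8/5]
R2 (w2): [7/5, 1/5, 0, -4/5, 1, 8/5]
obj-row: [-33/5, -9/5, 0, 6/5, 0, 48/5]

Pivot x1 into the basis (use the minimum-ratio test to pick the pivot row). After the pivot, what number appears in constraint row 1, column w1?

3/7

Ratio test on column x1 — row 1: (8/5)/(2/5) = 4; row 2: (8/5)/(7/5) = 8/7. Minimum is 8/7 at row 2 (w2 leaves); pivot element 7/5.
Divide row 2 by 7/5; eliminate column x1 from the other rows.
Row 1 update in column w1: 1/5 − (2/5)·(-4/7) = 3/7.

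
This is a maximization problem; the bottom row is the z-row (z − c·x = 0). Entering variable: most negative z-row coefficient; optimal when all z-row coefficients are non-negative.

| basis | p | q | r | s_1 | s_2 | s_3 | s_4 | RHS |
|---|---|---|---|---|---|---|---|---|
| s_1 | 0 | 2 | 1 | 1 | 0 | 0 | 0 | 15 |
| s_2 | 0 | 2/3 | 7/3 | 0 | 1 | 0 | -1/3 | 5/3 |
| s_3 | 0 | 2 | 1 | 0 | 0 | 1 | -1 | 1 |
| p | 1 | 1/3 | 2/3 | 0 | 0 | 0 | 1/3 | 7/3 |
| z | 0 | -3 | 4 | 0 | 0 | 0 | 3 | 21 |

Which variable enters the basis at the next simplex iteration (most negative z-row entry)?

q

Negative z-row entries: q: -3.
The most negative is -3 in column q, so q enters.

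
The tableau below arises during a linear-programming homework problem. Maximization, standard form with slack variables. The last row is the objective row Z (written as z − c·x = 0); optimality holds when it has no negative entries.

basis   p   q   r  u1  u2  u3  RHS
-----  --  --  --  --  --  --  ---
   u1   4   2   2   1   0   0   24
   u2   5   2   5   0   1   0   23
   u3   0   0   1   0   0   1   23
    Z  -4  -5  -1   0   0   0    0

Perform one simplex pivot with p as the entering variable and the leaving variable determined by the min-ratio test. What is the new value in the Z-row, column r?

Ratio test on column p — row 1: 24/4 = 6; row 2: 23/5 = 23/5; row 3: entry 0 ≤ 0. Minimum is 23/5 at row 2 (u2 leaves); pivot element 5.
Divide row 2 by 5; eliminate column p from the other rows.
Z-row update in column r: -1 − (-4)·1 = 3.

3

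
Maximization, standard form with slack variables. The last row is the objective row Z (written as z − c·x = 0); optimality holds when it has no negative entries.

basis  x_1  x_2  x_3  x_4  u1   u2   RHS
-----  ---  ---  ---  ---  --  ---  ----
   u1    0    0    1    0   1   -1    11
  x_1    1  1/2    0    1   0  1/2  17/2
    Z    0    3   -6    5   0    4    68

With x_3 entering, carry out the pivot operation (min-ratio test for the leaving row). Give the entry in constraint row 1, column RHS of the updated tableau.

Ratio test on column x_3 — row 1: 11/1 = 11; row 2: entry 0 ≤ 0. Minimum is 11 at row 1 (u1 leaves); pivot element 1.
Divide row 1 by 1; eliminate column x_3 from the other rows.
In the new row 1, the RHS entry is the old entry divided by the pivot: 11/1 = 11.

11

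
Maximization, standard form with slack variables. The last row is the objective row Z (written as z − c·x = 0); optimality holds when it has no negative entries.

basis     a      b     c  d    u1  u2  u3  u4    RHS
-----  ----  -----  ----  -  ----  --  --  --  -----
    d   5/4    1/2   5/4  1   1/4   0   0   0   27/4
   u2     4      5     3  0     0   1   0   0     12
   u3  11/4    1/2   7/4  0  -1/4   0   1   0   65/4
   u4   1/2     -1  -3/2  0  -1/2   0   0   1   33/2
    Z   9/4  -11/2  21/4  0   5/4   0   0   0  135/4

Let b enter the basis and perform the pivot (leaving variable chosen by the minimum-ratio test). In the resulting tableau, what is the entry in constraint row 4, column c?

-9/10

Ratio test on column b — row 1: (27/4)/(1/2) = 27/2; row 2: 12/5 = 12/5; row 3: (65/4)/(1/2) = 65/2; row 4: entry -1 ≤ 0. Minimum is 12/5 at row 2 (u2 leaves); pivot element 5.
Divide row 2 by 5; eliminate column b from the other rows.
Row 4 update in column c: -3/2 − (-1)·(3/5) = -9/10.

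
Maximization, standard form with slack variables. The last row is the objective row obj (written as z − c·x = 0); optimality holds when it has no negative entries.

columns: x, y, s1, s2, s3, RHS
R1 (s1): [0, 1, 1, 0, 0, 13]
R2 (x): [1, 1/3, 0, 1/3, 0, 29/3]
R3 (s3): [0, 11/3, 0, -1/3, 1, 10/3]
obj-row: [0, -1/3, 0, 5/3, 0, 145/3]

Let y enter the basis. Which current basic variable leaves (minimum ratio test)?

s3

Column y entries and ratios — s1: 13/1 = 13; x: (29/3)/(1/3) = 29; s3: (10/3)/(11/3) = 10/11.
Smallest ratio is 10/11 in the row of s3, so s3 leaves.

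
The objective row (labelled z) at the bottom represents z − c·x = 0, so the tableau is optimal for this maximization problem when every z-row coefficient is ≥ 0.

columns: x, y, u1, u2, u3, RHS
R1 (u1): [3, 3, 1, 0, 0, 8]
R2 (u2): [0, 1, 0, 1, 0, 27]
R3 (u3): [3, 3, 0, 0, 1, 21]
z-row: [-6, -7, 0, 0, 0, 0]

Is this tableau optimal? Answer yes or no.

no

The z-row has a negative entry -7 in column y, so it is not optimal.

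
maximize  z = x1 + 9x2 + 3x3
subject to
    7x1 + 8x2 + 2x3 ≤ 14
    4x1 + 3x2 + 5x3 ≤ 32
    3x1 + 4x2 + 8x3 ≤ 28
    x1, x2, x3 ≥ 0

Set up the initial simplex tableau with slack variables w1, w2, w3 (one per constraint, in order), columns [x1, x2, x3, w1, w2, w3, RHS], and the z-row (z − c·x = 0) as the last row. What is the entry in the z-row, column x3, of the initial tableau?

The z-row carries the negated objective coefficients: the x3 entry is -3.

-3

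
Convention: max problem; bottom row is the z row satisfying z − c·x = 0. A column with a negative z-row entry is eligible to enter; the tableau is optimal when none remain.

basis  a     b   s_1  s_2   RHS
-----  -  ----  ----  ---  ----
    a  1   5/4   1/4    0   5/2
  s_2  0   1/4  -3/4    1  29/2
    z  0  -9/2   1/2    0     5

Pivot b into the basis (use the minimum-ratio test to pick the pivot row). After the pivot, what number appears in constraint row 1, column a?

4/5

Ratio test on column b — row 1: (5/2)/(5/4) = 2; row 2: (29/2)/(1/4) = 58. Minimum is 2 at row 1 (a leaves); pivot element 5/4.
Divide row 1 by 5/4; eliminate column b from the other rows.
In the new row 1, the a entry is the old entry divided by the pivot: 1/(5/4) = 4/5.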